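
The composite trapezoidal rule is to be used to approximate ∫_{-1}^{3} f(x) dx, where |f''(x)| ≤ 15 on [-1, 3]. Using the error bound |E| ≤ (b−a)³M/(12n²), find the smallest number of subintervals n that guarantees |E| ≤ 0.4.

15

Need 960/(12n²) ≤ 0.4.
n² ≥ 960/(12·0.4) = 200 ⇒ n ≥ 14.1421, so the smallest n is 15.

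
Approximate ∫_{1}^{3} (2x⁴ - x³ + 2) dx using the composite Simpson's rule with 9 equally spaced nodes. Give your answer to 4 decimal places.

h = (3 − 1)/8 = 0.25.
Nodes x₀,…,x₈ = 1, 1.25, 1.5, 1.75, 2, 2.25, 2.5, 2.75, 3.
f(x) = 2x⁴ - x³ + 2: f₀=3, f₁=4.9296875, f₂=8.75, f₃=15.3984375, f₄=26, f₅=41.8671875, f₆=64.5, f₇=95.5859375, f₈=137.
(h/3)·[f₀ + 4f₁ + 2f₂ + 4f₃ + 2f₄ + 4f₅ + 2f₆ + 4f₇ + f₈] = 0.083333·(969.625) = 80.8021.

80.8021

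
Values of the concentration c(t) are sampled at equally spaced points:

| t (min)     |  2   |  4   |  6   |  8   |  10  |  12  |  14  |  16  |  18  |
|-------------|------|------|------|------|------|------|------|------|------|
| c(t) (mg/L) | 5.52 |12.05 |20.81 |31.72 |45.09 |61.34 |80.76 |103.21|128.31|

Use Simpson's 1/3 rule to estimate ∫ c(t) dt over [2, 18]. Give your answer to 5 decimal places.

h = 2, n = 8.
(h/3)·[y₀ + 4y₁ + 2y₂ + 4y₃ + 2y₄ + 4y₅ + 2y₆ + 4y₇ + y₈] = 0.666667·(1260.43) = 840.28667.

840.28667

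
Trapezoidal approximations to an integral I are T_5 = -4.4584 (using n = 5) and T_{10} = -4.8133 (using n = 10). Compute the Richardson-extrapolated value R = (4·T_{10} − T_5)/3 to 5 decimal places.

R = (4·T_{10} − T_5) / 3 = (4·(-4.8133) − (-4.4584))/3 = (-14.7948)/3 = -4.93160.

-4.93160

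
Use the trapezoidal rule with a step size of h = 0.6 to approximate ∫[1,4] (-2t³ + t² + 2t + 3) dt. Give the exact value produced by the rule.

-85.02

h = (4 − 1)/5 = 0.6.
Nodes t₀,…,t₅ = 1, 1.6, 2.2, 2.8, 3.4, 4.
f(t) = -2t³ + t² + 2t + 3: f₀=4, f₁=0.568, f₂=-9.056, f₃=-27.464, f₄=-57.248, f₅=-101.
(h/2)·[f₀ + 2f₁ + 2f₂ + 2f₃ + 2f₄ + f₅] = 0.3·(-283.4) = -85.02.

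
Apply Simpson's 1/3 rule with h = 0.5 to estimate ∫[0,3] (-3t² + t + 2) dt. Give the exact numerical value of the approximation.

-16.5

h = (3 − 0)/6 = 0.5.
Nodes t₀,…,t₆ = 0, 0.5, 1, 1.5, 2, 2.5, 3.
f(t) = -3t² + t + 2: f₀=2, f₁=1.75, f₂=0, f₃=-3.25, f₄=-8, f₅=-14.25, f₆=-22.
(h/3)·[f₀ + 4f₁ + 2f₂ + 4f₃ + 2f₄ + 4f₅ + f₆] = 0.166667·(-99) = -16.5.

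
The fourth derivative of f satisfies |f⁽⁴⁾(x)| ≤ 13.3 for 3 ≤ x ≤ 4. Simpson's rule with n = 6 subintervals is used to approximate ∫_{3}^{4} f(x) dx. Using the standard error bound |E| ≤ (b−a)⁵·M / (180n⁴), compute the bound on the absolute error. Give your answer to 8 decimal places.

0.00005701

|E| ≤ (1)⁵·13.3 / (180·6⁴) = 13.3/233280 = 0.00005701.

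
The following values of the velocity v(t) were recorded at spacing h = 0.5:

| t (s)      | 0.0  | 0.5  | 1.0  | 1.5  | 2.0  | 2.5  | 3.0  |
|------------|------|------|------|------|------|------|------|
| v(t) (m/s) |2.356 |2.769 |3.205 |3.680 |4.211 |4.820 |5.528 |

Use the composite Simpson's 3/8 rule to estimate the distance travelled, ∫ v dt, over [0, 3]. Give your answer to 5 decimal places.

h = 0.5, n = 6.
(3h/8)·[y₀ + 3y₁ + 3y₂ + 2y₃ + 3y₄ + 3y₅ + y₆] = 0.1875·(60.259) = 11.29856.

11.29856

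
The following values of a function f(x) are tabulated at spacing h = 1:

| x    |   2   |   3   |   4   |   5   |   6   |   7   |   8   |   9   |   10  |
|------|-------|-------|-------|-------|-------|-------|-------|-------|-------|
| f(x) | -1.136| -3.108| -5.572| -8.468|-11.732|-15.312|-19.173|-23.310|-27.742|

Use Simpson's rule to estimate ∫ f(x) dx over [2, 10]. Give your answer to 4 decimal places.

-100.8747

h = 1, n = 8.
(h/3)·[y₀ + 4y₁ + 2y₂ + 4y₃ + 2y₄ + 4y₅ + 2y₆ + 4y₇ + y₈] = 0.333333·(-302.624) = -100.8747.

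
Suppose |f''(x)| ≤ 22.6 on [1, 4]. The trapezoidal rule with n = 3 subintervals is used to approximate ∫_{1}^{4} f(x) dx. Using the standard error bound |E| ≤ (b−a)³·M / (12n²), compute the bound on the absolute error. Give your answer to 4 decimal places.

|E| ≤ (3)³·22.6 / (12·3²) = 610.2/108 = 5.6500.

5.6500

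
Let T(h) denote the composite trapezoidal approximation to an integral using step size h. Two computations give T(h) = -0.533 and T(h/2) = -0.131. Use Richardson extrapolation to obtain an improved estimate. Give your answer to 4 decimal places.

R = (4·T(h/2) − T(h)) / 3 = (4·(-0.131) − (-0.533))/3 = (0.009)/3 = 0.0030.

0.0030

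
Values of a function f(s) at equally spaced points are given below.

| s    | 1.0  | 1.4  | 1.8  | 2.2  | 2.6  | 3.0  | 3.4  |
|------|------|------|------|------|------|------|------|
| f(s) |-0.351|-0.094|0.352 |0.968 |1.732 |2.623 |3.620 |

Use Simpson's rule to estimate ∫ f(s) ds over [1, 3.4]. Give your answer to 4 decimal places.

2.8567

h = 0.4, n = 6.
(h/3)·[y₀ + 4y₁ + 2y₂ + 4y₃ + 2y₄ + 4y₅ + y₆] = 0.133333·(21.425) = 2.8567.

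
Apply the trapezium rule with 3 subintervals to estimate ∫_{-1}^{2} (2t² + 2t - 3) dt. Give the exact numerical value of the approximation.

1

h = (2 − (-1))/3 = 1.
Nodes t₀,…,t₃ = -1, 0, 1, 2.
f(t) = 2t² + 2t - 3: f₀=-3, f₁=-3, f₂=1, f₃=9.
(h/2)·[f₀ + 2f₁ + 2f₂ + f₃] = 0.5·(2) = 1.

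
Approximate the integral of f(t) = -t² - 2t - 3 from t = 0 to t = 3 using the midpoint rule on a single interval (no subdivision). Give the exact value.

-24.75

M = (b−a)·f(1.5) = 3·(-8.25) = -24.75.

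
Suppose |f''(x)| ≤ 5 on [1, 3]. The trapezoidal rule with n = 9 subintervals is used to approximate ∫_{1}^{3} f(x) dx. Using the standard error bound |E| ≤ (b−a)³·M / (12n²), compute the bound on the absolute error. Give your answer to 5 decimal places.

0.04115

|E| ≤ (2)³·5 / (12·9²) = 40/972 = 0.04115.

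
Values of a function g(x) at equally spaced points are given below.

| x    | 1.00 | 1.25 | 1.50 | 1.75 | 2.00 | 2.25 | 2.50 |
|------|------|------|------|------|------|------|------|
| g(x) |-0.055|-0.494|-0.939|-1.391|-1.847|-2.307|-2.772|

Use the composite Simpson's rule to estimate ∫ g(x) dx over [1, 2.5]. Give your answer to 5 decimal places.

-2.09725

h = 0.25, n = 6.
(h/3)·[y₀ + 4y₁ + 2y₂ + 4y₃ + 2y₄ + 4y₅ + y₆] = 0.083333·(-25.167) = -2.09725.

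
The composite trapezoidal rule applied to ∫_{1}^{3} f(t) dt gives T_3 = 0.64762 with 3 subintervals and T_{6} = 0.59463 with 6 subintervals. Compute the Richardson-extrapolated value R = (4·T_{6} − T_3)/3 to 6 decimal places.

R = (4·T_{6} − T_3) / 3 = (4·0.59463 − 0.64762)/3 = (1.73090)/3 = 0.576967.

0.576967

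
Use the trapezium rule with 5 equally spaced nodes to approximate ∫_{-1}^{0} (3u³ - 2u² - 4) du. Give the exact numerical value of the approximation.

-5.484375

h = (0 − (-1))/4 = 0.25.
Nodes u₀,…,u₄ = -1, -0.75, -0.5, -0.25, 0.
f(u) = 3u³ - 2u² - 4: f₀=-9, f₁=-6.390625, f₂=-4.875, f₃=-4.171875, f₄=-4.
(h/2)·[f₀ + 2f₁ + 2f₂ + 2f₃ + f₄] = 0.125·(-43.875) = -5.484375.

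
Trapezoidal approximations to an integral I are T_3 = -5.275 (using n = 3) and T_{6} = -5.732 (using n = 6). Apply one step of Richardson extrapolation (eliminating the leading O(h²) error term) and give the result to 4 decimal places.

-5.8843

R = (4·T_{6} − T_3) / 3 = (4·(-5.732) − (-5.275))/3 = (-17.653)/3 = -5.8843.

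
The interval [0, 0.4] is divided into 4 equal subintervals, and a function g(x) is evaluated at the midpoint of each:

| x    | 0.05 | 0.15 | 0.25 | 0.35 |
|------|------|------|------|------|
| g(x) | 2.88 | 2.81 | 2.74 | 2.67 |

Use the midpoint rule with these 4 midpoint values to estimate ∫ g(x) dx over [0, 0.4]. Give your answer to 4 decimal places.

h = 0.1, n = 4.
h·[y(m₁) + y(m₂) + y(m₃) + y(m₄)] = 0.1·(11.10) = 1.1100.

1.1100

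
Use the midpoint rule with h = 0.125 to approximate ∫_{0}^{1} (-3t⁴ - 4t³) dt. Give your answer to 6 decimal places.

-1.584396

h = (1 − 0)/8 = 0.125.
Midpoints m₁,…,m₈ = 0.0625, 0.1875, 0.3125, 0.4375, 0.5625, 0.6875, 0.8125, 0.9375.
f(m₁)=-0.0010223388671875, f(m₂)=-0.0300750732421875, f(m₃)=-0.1506805419921875, f(m₄)=-0.4448699951171875, f(m₅)=-1.0122528076171875, f(m₆)=-1.9700164794921875, f(m₇)=-3.4529266357421875, f(m₈)=-5.6133270263671875.
h·[f(m₁) + f(m₂) + f(m₃) + f(m₄) + f(m₅) + f(m₆) + f(m₇) + f(m₈)] = 0.125·(-12.6751708984375) = -1.584396.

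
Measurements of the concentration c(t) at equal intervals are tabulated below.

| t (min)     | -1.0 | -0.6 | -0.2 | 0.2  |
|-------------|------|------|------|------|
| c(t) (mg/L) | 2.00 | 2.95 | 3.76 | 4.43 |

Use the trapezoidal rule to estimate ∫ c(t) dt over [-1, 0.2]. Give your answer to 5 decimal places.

3.97000

h = 0.4, n = 3.
(h/2)·[y₀ + 2y₁ + 2y₂ + y₃] = 0.2·(19.85) = 3.97000.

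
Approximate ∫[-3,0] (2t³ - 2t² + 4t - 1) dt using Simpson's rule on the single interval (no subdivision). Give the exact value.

S = (b−a)/6 · [f(-3) + 4f(-1.5) + f(0)] = 0.5·[(-85) + 4·(-18.25) + (-1)] = -79.5.

-79.5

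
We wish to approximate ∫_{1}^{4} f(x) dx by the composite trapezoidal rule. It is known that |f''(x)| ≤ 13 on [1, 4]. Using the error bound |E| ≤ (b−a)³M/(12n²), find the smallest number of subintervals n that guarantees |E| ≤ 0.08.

Need 351/(12n²) ≤ 0.08.
n² ≥ 351/(12·0.08) = 365.625 ⇒ n ≥ 19.1213, so the smallest n is 20.

20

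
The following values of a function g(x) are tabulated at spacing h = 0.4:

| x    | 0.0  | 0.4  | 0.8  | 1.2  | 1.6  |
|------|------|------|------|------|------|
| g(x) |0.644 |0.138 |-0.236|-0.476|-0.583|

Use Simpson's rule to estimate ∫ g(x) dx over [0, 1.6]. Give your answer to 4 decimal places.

-0.2351

h = 0.4, n = 4.
(h/3)·[y₀ + 4y₁ + 2y₂ + 4y₃ + y₄] = 0.133333·(-1.763) = -0.2351.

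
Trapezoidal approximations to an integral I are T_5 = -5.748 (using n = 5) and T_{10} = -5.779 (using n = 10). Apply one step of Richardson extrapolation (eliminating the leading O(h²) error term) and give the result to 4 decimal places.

-5.7893

R = (4·T_{10} − T_5) / 3 = (4·(-5.779) − (-5.748))/3 = (-17.368)/3 = -5.7893.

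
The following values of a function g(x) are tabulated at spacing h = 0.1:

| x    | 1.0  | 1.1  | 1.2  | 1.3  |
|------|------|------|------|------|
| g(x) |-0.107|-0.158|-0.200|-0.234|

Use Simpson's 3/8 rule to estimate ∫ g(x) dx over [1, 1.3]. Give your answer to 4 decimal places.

h = 0.1, n = 3.
(3h/8)·[y₀ + 3y₁ + 3y₂ + y₃] = 0.0375·(-1.415) = -0.0531.

-0.0531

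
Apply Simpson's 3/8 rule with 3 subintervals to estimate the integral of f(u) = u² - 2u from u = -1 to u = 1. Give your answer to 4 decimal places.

0.6667

h = (1 − (-1))/3 = 0.666667.
Nodes u₀,…,u₃ = -1, -0.333333, 0.333333, 1.
f(u) = u² - 2u: f₀=3, f₁=0.777778, f₂=-0.555556, f₃=-1.
(3h/8)·[f₀ + 3f₁ + 3f₂ + f₃] = 0.25·(2.666667) = 0.6667.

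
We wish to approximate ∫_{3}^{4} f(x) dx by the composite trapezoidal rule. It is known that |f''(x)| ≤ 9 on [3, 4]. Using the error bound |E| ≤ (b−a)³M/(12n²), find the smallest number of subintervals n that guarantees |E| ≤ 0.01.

Need 9/(12n²) ≤ 0.01.
n² ≥ 9/(12·0.01) = 75 ⇒ n ≥ 8.6603, so the smallest n is 9.

9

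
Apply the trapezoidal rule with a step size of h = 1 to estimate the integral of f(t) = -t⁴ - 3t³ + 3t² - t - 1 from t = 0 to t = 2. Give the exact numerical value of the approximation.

h = (2 − 0)/2 = 1.
Nodes t₀,…,t₂ = 0, 1, 2.
f(t) = -t⁴ - 3t³ + 3t² - t - 1: f₀=-1, f₁=-3, f₂=-31.
(h/2)·[f₀ + 2f₁ + f₂] = 0.5·(-38) = -19.

-19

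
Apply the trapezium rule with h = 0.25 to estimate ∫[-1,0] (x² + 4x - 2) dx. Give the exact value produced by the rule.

-3.65625

h = (0 − (-1))/4 = 0.25.
Nodes x₀,…,x₄ = -1, -0.75, -0.5, -0.25, 0.
f(x) = x² + 4x - 2: f₀=-5, f₁=-4.4375, f₂=-3.75, f₃=-2.9375, f₄=-2.
(h/2)·[f₀ + 2f₁ + 2f₂ + 2f₃ + f₄] = 0.125·(-29.25) = -3.65625.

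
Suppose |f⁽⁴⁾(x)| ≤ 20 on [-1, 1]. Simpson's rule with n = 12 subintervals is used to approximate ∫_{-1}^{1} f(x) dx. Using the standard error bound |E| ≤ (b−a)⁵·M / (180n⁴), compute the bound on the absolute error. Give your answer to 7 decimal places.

0.0001715

|E| ≤ (2)⁵·20 / (180·12⁴) = 640/3732480 = 0.0001715.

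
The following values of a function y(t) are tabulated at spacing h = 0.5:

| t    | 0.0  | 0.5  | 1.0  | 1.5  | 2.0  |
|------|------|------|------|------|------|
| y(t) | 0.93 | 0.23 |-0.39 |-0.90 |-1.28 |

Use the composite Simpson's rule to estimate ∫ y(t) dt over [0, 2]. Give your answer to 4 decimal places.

h = 0.5, n = 4.
(h/3)·[y₀ + 4y₁ + 2y₂ + 4y₃ + y₄] = 0.166667·(-3.81) = -0.6350.

-0.6350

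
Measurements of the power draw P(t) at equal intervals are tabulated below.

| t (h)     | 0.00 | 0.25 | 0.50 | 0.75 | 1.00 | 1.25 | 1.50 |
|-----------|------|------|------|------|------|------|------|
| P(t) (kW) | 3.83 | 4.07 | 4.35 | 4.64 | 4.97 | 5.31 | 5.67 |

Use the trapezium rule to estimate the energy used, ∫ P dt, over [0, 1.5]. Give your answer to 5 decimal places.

7.02250

h = 0.25, n = 6.
(h/2)·[y₀ + 2y₁ + 2y₂ + 2y₃ + 2y₄ + 2y₅ + y₆] = 0.125·(56.18) = 7.02250.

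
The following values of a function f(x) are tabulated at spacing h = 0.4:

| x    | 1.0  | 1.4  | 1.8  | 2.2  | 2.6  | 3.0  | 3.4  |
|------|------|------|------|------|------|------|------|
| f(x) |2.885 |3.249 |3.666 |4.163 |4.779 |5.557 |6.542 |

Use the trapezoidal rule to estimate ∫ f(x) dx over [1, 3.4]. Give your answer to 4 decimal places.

h = 0.4, n = 6.
(h/2)·[y₀ + 2y₁ + 2y₂ + 2y₃ + 2y₄ + 2y₅ + y₆] = 0.2·(52.255) = 10.4510.

10.4510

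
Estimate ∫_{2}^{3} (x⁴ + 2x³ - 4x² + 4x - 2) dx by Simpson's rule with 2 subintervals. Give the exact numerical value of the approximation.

h = (3 − 2)/2 = 0.5.
Nodes x₀,…,x₂ = 2, 2.5, 3.
f(x) = x⁴ + 2x³ - 4x² + 4x - 2: f₀=22, f₁=53.3125, f₂=109.
(h/3)·[f₀ + 4f₁ + f₂] = 0.166667·(344.25) = 57.375.

57.375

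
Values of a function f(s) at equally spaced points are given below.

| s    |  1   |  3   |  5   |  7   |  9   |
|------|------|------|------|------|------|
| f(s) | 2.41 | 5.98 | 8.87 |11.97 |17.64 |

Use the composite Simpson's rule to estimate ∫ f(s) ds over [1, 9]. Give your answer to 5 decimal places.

h = 2, n = 4.
(h/3)·[y₀ + 4y₁ + 2y₂ + 4y₃ + y₄] = 0.666667·(109.59) = 73.06000.

73.06000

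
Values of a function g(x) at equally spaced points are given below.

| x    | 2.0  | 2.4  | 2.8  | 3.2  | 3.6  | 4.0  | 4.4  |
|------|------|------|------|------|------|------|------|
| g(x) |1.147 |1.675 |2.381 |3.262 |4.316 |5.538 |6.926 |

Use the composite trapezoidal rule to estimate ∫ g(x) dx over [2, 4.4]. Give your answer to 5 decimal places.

8.48340

h = 0.4, n = 6.
(h/2)·[y₀ + 2y₁ + 2y₂ + 2y₃ + 2y₄ + 2y₅ + y₆] = 0.2·(42.417) = 8.48340.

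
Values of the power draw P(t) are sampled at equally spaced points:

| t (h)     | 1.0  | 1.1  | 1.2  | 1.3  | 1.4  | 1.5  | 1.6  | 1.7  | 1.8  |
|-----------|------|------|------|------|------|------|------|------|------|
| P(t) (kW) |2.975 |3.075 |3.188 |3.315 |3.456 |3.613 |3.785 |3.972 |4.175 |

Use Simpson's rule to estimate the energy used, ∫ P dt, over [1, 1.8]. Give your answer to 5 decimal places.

h = 0.1, n = 8.
(h/3)·[y₀ + 4y₁ + 2y₂ + 4y₃ + 2y₄ + 4y₅ + 2y₆ + 4y₇ + y₈] = 0.033333·(83.908) = 2.79693.

2.79693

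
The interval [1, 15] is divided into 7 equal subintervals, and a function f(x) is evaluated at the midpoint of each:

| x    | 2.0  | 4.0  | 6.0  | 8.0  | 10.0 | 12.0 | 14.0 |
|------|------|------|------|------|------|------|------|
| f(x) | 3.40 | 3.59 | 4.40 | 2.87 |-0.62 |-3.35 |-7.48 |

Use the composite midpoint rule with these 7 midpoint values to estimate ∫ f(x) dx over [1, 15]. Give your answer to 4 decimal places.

h = 2, n = 7.
h·[y(m₁) + y(m₂) + y(m₃) + y(m₄) + y(m₅) + y(m₆) + y(m₇)] = 2·(2.81) = 5.6200.

5.6200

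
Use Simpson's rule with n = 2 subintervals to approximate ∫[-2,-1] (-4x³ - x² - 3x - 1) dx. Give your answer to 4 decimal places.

16.1667

h = (-1 − (-2))/2 = 0.5.
Nodes x₀,…,x₂ = -2, -1.5, -1.
f(x) = -4x³ - x² - 3x - 1: f₀=33, f₁=14.75, f₂=5.
(h/3)·[f₀ + 4f₁ + f₂] = 0.166667·(97) = 16.1667.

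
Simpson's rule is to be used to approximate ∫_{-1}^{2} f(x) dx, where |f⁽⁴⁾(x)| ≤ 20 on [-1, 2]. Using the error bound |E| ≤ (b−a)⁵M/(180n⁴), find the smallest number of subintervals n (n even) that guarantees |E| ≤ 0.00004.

Need 4860/(180n⁴) ≤ 0.00004.
n⁴ ≥ 4860/(180·0.00004) = 675000 ⇒ n ≥ 28.6633, so the smallest even n is 30. (n must be even for Simpson's rule.)

30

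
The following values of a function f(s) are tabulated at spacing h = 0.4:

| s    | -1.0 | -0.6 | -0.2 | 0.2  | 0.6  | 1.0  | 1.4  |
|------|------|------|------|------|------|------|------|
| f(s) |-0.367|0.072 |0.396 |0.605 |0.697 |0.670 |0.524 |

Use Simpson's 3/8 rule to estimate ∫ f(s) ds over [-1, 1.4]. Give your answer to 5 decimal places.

1.03080

h = 0.4, n = 6.
(3h/8)·[y₀ + 3y₁ + 3y₂ + 2y₃ + 3y₄ + 3y₅ + y₆] = 0.15·(6.872) = 1.03080.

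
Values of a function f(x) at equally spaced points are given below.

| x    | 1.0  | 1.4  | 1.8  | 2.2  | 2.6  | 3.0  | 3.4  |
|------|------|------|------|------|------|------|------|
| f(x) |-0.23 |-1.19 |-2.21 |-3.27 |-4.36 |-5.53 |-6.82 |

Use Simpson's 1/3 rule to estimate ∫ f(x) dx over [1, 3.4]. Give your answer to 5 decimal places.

-8.02000

h = 0.4, n = 6.
(h/3)·[y₀ + 4y₁ + 2y₂ + 4y₃ + 2y₄ + 4y₅ + y₆] = 0.133333·(-60.15) = -8.02000.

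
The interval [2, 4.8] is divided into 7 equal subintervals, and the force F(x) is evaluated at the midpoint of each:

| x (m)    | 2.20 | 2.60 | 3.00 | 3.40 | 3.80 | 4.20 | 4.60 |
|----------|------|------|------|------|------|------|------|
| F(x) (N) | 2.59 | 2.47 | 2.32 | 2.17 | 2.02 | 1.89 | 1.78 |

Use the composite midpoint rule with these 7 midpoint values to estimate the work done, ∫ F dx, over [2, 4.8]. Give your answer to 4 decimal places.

h = 0.4, n = 7.
h·[y(m₁) + y(m₂) + y(m₃) + y(m₄) + y(m₅) + y(m₆) + y(m₇)] = 0.4·(15.24) = 6.0960.

6.0960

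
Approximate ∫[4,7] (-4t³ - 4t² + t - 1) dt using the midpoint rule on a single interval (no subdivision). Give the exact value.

-2346

M = (b−a)·f(5.5) = 3·(-782) = -2346.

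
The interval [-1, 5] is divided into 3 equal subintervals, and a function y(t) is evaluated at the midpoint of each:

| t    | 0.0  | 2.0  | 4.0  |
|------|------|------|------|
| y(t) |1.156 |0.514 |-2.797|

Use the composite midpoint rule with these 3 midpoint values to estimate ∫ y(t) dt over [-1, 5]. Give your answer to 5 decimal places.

h = 2, n = 3.
h·[y(m₁) + y(m₂) + y(m₃)] = 2·(-1.127) = -2.25400.

-2.25400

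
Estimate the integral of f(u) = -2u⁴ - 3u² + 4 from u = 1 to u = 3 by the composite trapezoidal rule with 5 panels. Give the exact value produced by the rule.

-117.72992

h = (3 − 1)/5 = 0.4.
Nodes u₀,…,u₅ = 1, 1.4, 1.8, 2.2, 2.6, 3.
f(u) = -2u⁴ - 3u² + 4: f₀=-1, f₁=-9.5632, f₂=-26.7152, f₃=-57.3712, f₄=-107.6752, f₅=-185.
(h/2)·[f₀ + 2f₁ + 2f₂ + 2f₃ + 2f₄ + f₅] = 0.2·(-588.6496) = -117.72992.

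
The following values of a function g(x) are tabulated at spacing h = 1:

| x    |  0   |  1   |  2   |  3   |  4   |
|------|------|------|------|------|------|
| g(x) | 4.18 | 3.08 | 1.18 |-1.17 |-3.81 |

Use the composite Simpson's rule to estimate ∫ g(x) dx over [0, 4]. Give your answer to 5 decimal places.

h = 1, n = 4.
(h/3)·[y₀ + 4y₁ + 2y₂ + 4y₃ + y₄] = 0.333333·(10.37) = 3.45667.

3.45667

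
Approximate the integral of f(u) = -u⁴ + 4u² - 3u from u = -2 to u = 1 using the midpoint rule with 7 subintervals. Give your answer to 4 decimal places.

h = (1 − (-2))/7 = 0.428571.
Midpoints m₁,…,m₇ = -1.785714, -1.357143, -0.928571, -0.5, -0.071429, 0.357143, 0.785714.
f(m₁)=7.943956, f(m₂)=8.046413, f(m₃)=5.491228, f(m₄)=2.4375, f(m₅)=0.234668, f(m₆)=-0.577494, f(m₇)=-0.268872.
h·[f(m₁) + f(m₂) + f(m₃) + f(m₄) + f(m₅) + f(m₆) + f(m₇)] = 0.428571·(23.307398) = 9.9889.

9.9889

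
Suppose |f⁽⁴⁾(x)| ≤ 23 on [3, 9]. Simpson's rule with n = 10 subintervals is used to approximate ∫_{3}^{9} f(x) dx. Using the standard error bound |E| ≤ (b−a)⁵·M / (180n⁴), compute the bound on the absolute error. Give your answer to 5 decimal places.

|E| ≤ (6)⁵·23 / (180·10⁴) = 178848/1800000 = 0.09936.

0.09936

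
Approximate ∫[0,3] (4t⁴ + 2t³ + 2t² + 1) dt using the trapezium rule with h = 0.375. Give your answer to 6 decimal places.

261.728027

h = (3 − 0)/8 = 0.375.
Nodes t₀,…,t₈ = 0, 0.375, 0.75, 1.125, 1.5, 1.875, 2.25, 2.625, 3.
f(t) = 4t⁴ + 2t³ + 2t² + 1: f₀=1, f₁=1.4658203125, f₂=4.234375, f₃=12.7861328125, f₄=32.5, f₅=70.6533203125, f₆=136.421875, f₇=240.8798828125, f₈=397.
(h/2)·[f₀ + 2f₁ + 2f₂ + 2f₃ + 2f₄ + 2f₅ + 2f₆ + 2f₇ + f₈] = 0.1875·(1395.8828125) = 261.728027.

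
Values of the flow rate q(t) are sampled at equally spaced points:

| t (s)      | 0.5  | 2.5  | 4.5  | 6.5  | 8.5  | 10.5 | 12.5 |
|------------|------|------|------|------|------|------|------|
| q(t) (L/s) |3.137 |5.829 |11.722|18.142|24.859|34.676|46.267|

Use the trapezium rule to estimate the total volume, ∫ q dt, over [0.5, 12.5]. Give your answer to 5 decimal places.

h = 2, n = 6.
(h/2)·[y₀ + 2y₁ + 2y₂ + 2y₃ + 2y₄ + 2y₅ + y₆] = 1·(239.860) = 239.86000.

239.86000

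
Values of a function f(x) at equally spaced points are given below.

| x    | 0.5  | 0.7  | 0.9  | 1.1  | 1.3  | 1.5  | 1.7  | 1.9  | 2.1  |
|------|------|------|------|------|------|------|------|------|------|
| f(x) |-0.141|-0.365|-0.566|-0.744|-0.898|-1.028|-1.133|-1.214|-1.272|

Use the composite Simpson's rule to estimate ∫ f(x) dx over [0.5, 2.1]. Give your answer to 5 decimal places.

-1.33407

h = 0.2, n = 8.
(h/3)·[y₀ + 4y₁ + 2y₂ + 4y₃ + 2y₄ + 4y₅ + 2y₆ + 4y₇ + y₈] = 0.066667·(-20.011) = -1.33407.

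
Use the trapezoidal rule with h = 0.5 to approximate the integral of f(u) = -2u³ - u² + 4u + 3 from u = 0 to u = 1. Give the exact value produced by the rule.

4

h = (1 − 0)/2 = 0.5.
Nodes u₀,…,u₂ = 0, 0.5, 1.
f(u) = -2u³ - u² + 4u + 3: f₀=3, f₁=4.5, f₂=4.
(h/2)·[f₀ + 2f₁ + f₂] = 0.25·(16) = 4.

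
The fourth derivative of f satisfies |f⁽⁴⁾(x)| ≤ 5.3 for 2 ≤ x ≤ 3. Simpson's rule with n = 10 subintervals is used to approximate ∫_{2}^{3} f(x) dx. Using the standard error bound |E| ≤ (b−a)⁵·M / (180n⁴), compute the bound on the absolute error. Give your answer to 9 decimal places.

0.000002944

|E| ≤ (1)⁵·5.3 / (180·10⁴) = 5.3/1800000 = 0.000002944.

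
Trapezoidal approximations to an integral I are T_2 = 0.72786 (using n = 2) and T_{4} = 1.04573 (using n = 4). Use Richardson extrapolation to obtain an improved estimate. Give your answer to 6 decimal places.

R = (4·T_{4} − T_2) / 3 = (4·1.04573 − 0.72786)/3 = (3.45506)/3 = 1.151687.

1.151687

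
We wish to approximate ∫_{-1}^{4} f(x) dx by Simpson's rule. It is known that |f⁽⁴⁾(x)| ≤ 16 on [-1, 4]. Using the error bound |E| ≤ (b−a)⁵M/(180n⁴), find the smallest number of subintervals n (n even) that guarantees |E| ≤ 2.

Need 50000/(180n⁴) ≤ 2.
n⁴ ≥ 50000/(180·2) = 138.889 ⇒ n ≥ 3.4329, so the smallest even n is 4. (n must be even for Simpson's rule.)

4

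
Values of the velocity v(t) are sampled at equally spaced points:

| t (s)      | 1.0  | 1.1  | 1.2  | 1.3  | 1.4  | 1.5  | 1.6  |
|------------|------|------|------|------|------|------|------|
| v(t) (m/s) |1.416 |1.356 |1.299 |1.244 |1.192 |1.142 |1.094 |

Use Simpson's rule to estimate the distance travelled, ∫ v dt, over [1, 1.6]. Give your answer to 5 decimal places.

h = 0.1, n = 6.
(h/3)·[y₀ + 4y₁ + 2y₂ + 4y₃ + 2y₄ + 4y₅ + y₆] = 0.033333·(22.460) = 0.74867.

0.74867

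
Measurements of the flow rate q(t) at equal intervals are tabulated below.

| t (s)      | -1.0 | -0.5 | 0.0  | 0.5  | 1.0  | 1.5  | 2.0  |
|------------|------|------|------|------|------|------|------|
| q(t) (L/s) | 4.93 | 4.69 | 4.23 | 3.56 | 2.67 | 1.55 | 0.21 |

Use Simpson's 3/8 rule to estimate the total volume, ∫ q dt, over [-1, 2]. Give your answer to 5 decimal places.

9.69000

h = 0.5, n = 6.
(3h/8)·[y₀ + 3y₁ + 3y₂ + 2y₃ + 3y₄ + 3y₅ + y₆] = 0.1875·(51.68) = 9.69000.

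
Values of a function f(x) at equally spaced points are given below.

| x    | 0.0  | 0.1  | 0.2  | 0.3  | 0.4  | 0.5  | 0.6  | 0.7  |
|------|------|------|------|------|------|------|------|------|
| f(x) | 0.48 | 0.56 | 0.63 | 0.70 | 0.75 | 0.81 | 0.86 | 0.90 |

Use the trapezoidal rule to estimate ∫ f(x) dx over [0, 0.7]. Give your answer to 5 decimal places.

h = 0.1, n = 7.
(h/2)·[y₀ + 2y₁ + 2y₂ + 2y₃ + 2y₄ + 2y₅ + 2y₆ + y₇] = 0.05·(10.00) = 0.50000.

0.50000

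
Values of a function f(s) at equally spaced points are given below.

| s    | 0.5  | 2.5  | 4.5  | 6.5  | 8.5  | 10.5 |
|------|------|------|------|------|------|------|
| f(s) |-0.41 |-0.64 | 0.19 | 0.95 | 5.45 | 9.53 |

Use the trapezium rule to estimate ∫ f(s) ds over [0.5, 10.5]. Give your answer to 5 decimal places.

21.02000

h = 2, n = 5.
(h/2)·[y₀ + 2y₁ + 2y₂ + 2y₃ + 2y₄ + y₅] = 1·(21.02) = 21.02000.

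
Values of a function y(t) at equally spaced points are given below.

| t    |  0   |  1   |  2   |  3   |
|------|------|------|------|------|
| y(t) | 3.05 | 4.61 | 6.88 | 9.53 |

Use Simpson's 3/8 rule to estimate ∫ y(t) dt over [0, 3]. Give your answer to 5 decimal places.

h = 1, n = 3.
(3h/8)·[y₀ + 3y₁ + 3y₂ + y₃] = 0.375·(47.05) = 17.64375.

17.64375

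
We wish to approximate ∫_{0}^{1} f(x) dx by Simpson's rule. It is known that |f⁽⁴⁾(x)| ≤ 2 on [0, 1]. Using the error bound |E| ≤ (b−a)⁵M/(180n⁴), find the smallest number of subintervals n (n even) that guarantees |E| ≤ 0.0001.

Need 2/(180n⁴) ≤ 0.0001.
n⁴ ≥ 2/(180·0.0001) = 111.111 ⇒ n ≥ 3.2467, so the smallest even n is 4. (n must be even for Simpson's rule.)

4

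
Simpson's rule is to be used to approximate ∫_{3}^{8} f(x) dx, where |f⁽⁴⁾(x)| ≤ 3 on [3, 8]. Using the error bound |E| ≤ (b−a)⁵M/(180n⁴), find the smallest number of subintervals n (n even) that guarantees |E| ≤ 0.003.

12

Need 9375/(180n⁴) ≤ 0.003.
n⁴ ≥ 9375/(180·0.003) = 17361.1 ⇒ n ≥ 11.4787, so the smallest even n is 12. (n must be even for Simpson's rule.)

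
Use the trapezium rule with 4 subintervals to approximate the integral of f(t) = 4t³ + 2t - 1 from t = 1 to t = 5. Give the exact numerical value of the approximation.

h = (5 − 1)/4 = 1.
Nodes t₀,…,t₄ = 1, 2, 3, 4, 5.
f(t) = 4t³ + 2t - 1: f₀=5, f₁=35, f₂=113, f₃=263, f₄=509.
(h/2)·[f₀ + 2f₁ + 2f₂ + 2f₃ + f₄] = 0.5·(1336) = 668.

668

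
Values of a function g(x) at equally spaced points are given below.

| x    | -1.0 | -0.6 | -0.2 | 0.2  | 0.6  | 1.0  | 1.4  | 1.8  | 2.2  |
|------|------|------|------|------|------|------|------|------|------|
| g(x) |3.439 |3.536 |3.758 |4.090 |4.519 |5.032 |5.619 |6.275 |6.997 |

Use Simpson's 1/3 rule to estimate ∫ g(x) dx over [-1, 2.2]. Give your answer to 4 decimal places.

h = 0.4, n = 8.
(h/3)·[y₀ + 4y₁ + 2y₂ + 4y₃ + 2y₄ + 4y₅ + 2y₆ + 4y₇ + y₈] = 0.133333·(113.960) = 15.1947.

15.1947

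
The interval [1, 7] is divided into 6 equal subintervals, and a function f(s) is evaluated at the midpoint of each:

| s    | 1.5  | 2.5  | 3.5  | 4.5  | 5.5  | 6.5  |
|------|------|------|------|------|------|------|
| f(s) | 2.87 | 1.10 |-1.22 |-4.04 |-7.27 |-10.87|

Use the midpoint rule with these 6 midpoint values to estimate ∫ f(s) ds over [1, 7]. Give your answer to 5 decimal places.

h = 1, n = 6.
h·[y(m₁) + y(m₂) + y(m₃) + y(m₄) + y(m₅) + y(m₆)] = 1·(-19.43) = -19.43000.

-19.43000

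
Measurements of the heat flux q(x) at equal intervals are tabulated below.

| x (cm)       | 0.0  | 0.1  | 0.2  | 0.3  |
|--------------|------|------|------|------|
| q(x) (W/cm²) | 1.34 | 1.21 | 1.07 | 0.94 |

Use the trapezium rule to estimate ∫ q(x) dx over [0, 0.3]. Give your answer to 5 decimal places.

h = 0.1, n = 3.
(h/2)·[y₀ + 2y₁ + 2y₂ + y₃] = 0.05·(6.84) = 0.34200.

0.34200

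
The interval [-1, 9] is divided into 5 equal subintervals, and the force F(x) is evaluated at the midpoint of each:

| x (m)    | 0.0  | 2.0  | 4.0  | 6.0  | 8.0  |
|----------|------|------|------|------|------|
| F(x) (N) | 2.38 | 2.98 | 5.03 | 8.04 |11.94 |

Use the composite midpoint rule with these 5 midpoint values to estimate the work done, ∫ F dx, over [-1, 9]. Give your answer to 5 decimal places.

60.74000

h = 2, n = 5.
h·[y(m₁) + y(m₂) + y(m₃) + y(m₄) + y(m₅)] = 2·(30.37) = 60.74000.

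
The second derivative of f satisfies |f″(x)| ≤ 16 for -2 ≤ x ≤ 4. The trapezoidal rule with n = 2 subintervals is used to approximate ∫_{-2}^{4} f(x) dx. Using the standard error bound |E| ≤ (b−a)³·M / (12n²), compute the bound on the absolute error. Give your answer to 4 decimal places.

|E| ≤ (6)³·16 / (12·2²) = 3456/48 = 72.0000.

72.0000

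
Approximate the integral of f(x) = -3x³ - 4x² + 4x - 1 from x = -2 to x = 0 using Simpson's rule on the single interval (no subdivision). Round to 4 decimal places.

-8.6667

S = (b−a)/6 · [f(-2) + 4f(-1) + f(0)] = 0.333333·[(-1) + 4·(-6) + (-1)] = -8.6667.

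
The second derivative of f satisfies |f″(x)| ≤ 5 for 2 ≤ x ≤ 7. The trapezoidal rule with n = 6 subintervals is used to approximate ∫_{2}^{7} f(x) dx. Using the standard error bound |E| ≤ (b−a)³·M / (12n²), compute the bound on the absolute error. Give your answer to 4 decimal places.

1.4468

|E| ≤ (5)³·5 / (12·6²) = 625/432 = 1.4468.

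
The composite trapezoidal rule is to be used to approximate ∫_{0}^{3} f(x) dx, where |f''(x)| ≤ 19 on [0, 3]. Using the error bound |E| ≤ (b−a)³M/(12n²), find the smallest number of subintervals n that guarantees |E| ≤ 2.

5

Need 513/(12n²) ≤ 2.
n² ≥ 513/(12·2) = 21.375 ⇒ n ≥ 4.6233, so the smallest n is 5.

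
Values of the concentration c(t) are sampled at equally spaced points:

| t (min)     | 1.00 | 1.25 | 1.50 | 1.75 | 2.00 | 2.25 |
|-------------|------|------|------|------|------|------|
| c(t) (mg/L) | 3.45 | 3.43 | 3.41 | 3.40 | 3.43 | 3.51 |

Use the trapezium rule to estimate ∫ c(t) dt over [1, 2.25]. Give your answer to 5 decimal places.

4.28750

h = 0.25, n = 5.
(h/2)·[y₀ + 2y₁ + 2y₂ + 2y₃ + 2y₄ + y₅] = 0.125·(34.30) = 4.28750.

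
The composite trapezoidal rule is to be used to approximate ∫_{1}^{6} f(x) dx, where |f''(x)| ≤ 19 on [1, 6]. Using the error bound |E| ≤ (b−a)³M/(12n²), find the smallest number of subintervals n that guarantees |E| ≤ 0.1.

45

Need 2375/(12n²) ≤ 0.1.
n² ≥ 2375/(12·0.1) = 1979.17 ⇒ n ≥ 44.4878, so the smallest n is 45.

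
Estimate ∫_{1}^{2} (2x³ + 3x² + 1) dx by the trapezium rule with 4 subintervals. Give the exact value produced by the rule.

h = (2 − 1)/4 = 0.25.
Nodes x₀,…,x₄ = 1, 1.25, 1.5, 1.75, 2.
f(x) = 2x³ + 3x² + 1: f₀=6, f₁=9.59375, f₂=14.5, f₃=20.90625, f₄=29.
(h/2)·[f₀ + 2f₁ + 2f₂ + 2f₃ + f₄] = 0.125·(125) = 15.625.

15.625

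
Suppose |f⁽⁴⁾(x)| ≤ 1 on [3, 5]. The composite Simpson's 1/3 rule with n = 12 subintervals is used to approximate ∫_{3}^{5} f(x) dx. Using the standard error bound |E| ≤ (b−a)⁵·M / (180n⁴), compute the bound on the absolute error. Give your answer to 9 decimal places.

|E| ≤ (2)⁵·1 / (180·12⁴) = 32/3732480 = 0.000008573.

0.000008573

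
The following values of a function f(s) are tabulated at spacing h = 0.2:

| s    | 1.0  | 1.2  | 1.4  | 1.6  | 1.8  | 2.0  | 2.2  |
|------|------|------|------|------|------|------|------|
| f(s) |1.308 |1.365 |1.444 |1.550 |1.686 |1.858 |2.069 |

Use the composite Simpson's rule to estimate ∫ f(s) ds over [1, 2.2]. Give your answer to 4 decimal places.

1.9153

h = 0.2, n = 6.
(h/3)·[y₀ + 4y₁ + 2y₂ + 4y₃ + 2y₄ + 4y₅ + y₆] = 0.066667·(28.729) = 1.9153.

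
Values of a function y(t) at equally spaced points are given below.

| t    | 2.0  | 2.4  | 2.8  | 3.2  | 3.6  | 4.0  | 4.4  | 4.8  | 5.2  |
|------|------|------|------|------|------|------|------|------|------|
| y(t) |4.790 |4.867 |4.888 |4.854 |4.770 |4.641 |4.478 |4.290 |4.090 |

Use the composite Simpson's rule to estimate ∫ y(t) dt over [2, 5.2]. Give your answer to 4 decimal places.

h = 0.4, n = 8.
(h/3)·[y₀ + 4y₁ + 2y₂ + 4y₃ + 2y₄ + 4y₅ + 2y₆ + 4y₇ + y₈] = 0.133333·(111.760) = 14.9013.

14.9013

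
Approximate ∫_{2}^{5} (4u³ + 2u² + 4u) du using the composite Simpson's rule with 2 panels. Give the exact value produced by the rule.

729

h = (5 − 2)/2 = 1.5.
Nodes u₀,…,u₂ = 2, 3.5, 5.
f(u) = 4u³ + 2u² + 4u: f₀=48, f₁=210, f₂=570.
(h/3)·[f₀ + 4f₁ + f₂] = 0.5·(1458) = 729.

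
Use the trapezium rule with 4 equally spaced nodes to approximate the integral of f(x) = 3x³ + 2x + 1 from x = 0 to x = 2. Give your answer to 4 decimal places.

19.3333

h = (2 − 0)/3 = 0.666667.
Nodes x₀,…,x₃ = 0, 0.666667, 1.333333, 2.
f(x) = 3x³ + 2x + 1: f₀=1, f₁=3.222222, f₂=10.777778, f₃=29.
(h/2)·[f₀ + 2f₁ + 2f₂ + f₃] = 0.333333·(58) = 19.3333.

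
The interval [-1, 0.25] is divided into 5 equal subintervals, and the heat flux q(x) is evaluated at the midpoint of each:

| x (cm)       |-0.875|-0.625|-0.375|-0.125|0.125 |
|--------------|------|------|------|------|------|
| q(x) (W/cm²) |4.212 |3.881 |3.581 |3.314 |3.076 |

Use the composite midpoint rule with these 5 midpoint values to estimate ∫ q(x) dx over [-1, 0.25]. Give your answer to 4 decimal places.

h = 0.25, n = 5.
h·[y(m₁) + y(m₂) + y(m₃) + y(m₄) + y(m₅)] = 0.25·(18.064) = 4.5160.

4.5160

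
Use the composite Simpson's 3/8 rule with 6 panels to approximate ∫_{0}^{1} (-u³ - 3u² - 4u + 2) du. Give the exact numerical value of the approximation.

h = (1 − 0)/6 = 0.166667.
Nodes u₀,…,u₆ = 0, 0.166667, 0.333333, 0.5, 0.666667, 0.833333, 1.
f(u) = -u³ - 3u² - 4u + 2: f₀=2, f₁=1.245370, f₂=0.296296, f₃=-0.875, f₄=-2.296296, f₅=-3.995370, f₆=-6.
(3h/8)·[f₀ + 3f₁ + 3f₂ + 2f₃ + 3f₄ + 3f₅ + f₆] = 0.0625·(-20) = -1.25.

-1.25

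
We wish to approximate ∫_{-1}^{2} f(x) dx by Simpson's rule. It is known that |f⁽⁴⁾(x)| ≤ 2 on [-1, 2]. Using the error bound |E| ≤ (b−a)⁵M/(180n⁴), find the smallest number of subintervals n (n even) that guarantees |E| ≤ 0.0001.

Need 486/(180n⁴) ≤ 0.0001.
n⁴ ≥ 486/(180·0.0001) = 27000 ⇒ n ≥ 12.8186, so the smallest even n is 14. (n must be even for Simpson's rule.)

14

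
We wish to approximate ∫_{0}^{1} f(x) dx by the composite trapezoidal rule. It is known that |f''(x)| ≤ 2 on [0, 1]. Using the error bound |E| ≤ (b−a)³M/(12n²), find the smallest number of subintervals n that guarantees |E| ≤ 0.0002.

Need 2/(12n²) ≤ 0.0002.
n² ≥ 2/(12·0.0002) = 833.333 ⇒ n ≥ 28.8675, so the smallest n is 29.

29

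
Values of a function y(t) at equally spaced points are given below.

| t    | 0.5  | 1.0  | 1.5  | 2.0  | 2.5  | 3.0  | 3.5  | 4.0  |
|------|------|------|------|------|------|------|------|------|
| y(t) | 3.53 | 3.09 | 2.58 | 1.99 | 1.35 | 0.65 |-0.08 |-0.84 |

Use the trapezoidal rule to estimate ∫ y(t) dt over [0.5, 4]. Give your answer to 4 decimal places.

h = 0.5, n = 7.
(h/2)·[y₀ + 2y₁ + 2y₂ + 2y₃ + 2y₄ + 2y₅ + 2y₆ + y₇] = 0.25·(21.85) = 5.4625.

5.4625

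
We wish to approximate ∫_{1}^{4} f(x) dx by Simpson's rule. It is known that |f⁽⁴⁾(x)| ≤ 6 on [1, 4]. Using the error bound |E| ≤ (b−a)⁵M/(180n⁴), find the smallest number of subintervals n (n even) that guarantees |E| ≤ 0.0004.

Need 1458/(180n⁴) ≤ 0.0004.
n⁴ ≥ 1458/(180·0.0004) = 20250 ⇒ n ≥ 11.9291, so the smallest even n is 12. (n must be even for Simpson's rule.)

12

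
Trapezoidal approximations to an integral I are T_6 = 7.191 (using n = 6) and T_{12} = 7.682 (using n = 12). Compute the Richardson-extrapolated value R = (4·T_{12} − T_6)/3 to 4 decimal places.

7.8457

R = (4·T_{12} − T_6) / 3 = (4·7.682 − 7.191)/3 = (23.537)/3 = 7.8457.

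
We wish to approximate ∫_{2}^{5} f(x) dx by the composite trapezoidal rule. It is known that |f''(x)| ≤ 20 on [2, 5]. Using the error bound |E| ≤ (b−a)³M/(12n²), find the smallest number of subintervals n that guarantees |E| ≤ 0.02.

Need 540/(12n²) ≤ 0.02.
n² ≥ 540/(12·0.02) = 2250 ⇒ n ≥ 47.4342, so the smallest n is 48.

48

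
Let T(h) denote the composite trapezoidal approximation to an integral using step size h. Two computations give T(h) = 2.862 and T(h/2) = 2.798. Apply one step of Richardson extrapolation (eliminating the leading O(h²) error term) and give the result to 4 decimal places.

2.7767

R = (4·T(h/2) − T(h)) / 3 = (4·2.798 − 2.862)/3 = (8.330)/3 = 2.7767.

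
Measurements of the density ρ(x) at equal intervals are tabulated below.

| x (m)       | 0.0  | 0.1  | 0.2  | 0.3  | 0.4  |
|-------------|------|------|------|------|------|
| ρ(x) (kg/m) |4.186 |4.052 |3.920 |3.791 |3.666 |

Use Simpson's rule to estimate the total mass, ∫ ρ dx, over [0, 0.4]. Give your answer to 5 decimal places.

h = 0.1, n = 4.
(h/3)·[y₀ + 4y₁ + 2y₂ + 4y₃ + y₄] = 0.033333·(47.064) = 1.56880.

1.56880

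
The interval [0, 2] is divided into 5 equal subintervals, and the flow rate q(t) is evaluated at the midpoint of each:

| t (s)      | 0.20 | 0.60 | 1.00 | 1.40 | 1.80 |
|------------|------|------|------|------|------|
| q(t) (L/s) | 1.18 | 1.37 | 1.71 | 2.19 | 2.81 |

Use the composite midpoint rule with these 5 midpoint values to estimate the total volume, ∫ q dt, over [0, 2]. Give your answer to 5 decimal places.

h = 0.4, n = 5.
h·[y(m₁) + y(m₂) + y(m₃) + y(m₄) + y(m₅)] = 0.4·(9.26) = 3.70400.

3.70400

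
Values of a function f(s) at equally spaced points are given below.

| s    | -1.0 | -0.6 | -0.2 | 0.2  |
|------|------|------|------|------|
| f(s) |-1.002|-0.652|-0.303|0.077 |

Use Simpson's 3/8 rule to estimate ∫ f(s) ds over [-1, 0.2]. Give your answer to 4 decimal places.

h = 0.4, n = 3.
(3h/8)·[y₀ + 3y₁ + 3y₂ + y₃] = 0.15·(-3.790) = -0.5685.

-0.5685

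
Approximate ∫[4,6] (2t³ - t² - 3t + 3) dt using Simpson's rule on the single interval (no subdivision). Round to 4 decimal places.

445.3333

S = (b−a)/6 · [f(4) + 4f(5) + f(6)] = 0.333333·[103 + 4·213 + 381] = 445.3333.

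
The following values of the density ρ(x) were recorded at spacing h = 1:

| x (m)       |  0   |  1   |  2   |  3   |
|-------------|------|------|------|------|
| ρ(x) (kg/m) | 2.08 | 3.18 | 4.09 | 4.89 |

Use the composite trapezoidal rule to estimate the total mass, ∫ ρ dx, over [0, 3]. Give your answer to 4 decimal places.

10.7550

h = 1, n = 3.
(h/2)·[y₀ + 2y₁ + 2y₂ + y₃] = 0.5·(21.51) = 10.7550.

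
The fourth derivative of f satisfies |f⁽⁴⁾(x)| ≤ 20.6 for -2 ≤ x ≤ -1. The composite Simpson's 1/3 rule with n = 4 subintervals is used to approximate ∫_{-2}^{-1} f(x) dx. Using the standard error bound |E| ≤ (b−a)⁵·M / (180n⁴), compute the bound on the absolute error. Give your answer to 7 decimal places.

|E| ≤ (1)⁵·20.6 / (180·4⁴) = 20.6/46080 = 0.0004470.

0.0004470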